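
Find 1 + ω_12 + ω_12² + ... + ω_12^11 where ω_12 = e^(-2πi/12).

Sum of all nth roots of unity equals 0 for n > 1 (geometric series with r ≠ 1).

0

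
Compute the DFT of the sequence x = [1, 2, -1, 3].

X[k] = Σ(n=0 to 3) x[n] · ω_4^(nk)
where ω_4 = e^(-2πi/4)

Computing each X[k]:
X[0] = 5
X[1] = 2+1i
X[2] = -5
X[3] = 2-1i

X = [5, 2+1i, -5, 2-1i]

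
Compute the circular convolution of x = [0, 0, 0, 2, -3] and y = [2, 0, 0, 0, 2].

(x ⊛ y)[n] = Σ(m=0 to 4) x[m] · y[(n-m) mod 5]

Computing each output sample:
(x ⊛ y)[0] = 0
(x ⊛ y)[1] = 0
(x ⊛ y)[2] = 4
(x ⊛ y)[3] = -2
(x ⊛ y)[4] = -6

x ⊛ y = [0, 0, 4, -2, -6]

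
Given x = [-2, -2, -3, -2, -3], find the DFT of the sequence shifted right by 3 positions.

Time shift by 3: X_shifted[k] = ω_5^(3k) · X[k]
Shifted x = [-3, -2, -3, -2, -2]

DFT(x[n-3]) = [-12, -0.1910+0.5878i, -1.3090-0.9511i, -1.3090+0.9511i, -0.1910-0.5878i]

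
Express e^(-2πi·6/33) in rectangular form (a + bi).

ω_33^6 = e^(-2πi·6/33)
= cos(-2π·6/33) + i·sin(-2π·6/33)
= cos(-12π/33) + i·sin(-12π/33)

ω_33^6 = cos(-12π/33) + i·sin(-12π/33) = 0.4154-0.9096i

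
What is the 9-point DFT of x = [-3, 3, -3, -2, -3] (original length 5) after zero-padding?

Original 5-point DFT: [-8, 1.0451-5.1186i, -4.5451-4.4778i, -4.5451+4.4778i, 1.0451+5.1186i]
Zero-padded 9-point DFT provides frequency interpolation.

DFT_9([x, 0, ...]) = [-8, 2.5963+3.7842i, -0.9581-5.5888i, -3.5000-2.5981i, -7.6382-4.1768i, -7.6382+4.1768i, -3.5000+2.5981i, -0.9581+5.5888i, 2.5963-3.7842i]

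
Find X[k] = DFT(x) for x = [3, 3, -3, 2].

X[k] = Σ(n=0 to 3) x[n] · ω_4^(nk)
where ω_4 = e^(-2πi/4)

Computing each X[k]:
X[0] = 5
X[1] = 6-1i
X[2] = -5
X[3] = 6+1i

X = [5, 6-1i, -5, 6+1i]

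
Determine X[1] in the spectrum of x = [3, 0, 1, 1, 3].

X[1] = Σ(n=0 to 4) x[n] · ω_5^(1n) where ω_5 = e^(-2πi/5)
= (3)·ω_5^0 + (0)·ω_5^1 + (1)·ω_5^2 + (1)·ω_5^3 + (3)·ω_5^4

X[1] = 2.3090+2.8532i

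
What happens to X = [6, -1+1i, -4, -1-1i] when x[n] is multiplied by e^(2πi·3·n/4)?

Modulation property: DFT(ω_4^(-3n)·x[n]) = X[(k-3) mod 4], so circularly shift X by 3 positions.

X[k-3] = [-1+1i, -4, -1-1i, 6]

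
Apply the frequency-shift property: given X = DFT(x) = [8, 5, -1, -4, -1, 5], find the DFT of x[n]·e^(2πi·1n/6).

Modulation property: DFT(ω_6^(-1n)·x[n]) = X[(k-1) mod 6], so circularly shift X by 1 positions.

X[k-1] = [5, 8, 5, -1, -4, -1]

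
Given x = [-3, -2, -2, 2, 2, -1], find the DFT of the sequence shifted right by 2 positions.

Time shift by 2: X_shifted[k] = ω_6^(2k) · X[k]
Shifted x = [2, -1, -3, -2, -2, 2]

DFT(x[n-2]) = [-4, 7.0000+3.4641i, 2.0000+1.7321i, -2, 2.0000-1.7321i, 7.0000-3.4641i]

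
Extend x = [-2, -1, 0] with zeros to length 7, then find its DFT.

Original 3-point DFT: [-3, -1.5000+0.8660i, -1.5000-0.8660i]
Zero-padded 7-point DFT provides frequency interpolation.

DFT_7([x, 0, ...]) = [-3, -2.6235+0.7818i, -1.7775+0.9749i, -1.0990+0.4339i, -1.0990-0.4339i, -1.7775-0.9749i, -2.6235-0.7818i]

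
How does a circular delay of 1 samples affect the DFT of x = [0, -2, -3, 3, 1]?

Time shift by 1: X_shifted[k] = ω_5^(1k) · X[k]
Shifted x = [1, 0, -2, -3, 3]

DFT(x[n-1]) = [-1, 5.9721+2.2654i, -2.9721+2.7144i, -2.9721-2.7144i, 5.9721-2.2654i]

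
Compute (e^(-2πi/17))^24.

Since ω_17^17 = 1, powers reduce modulo 17.
24 mod 17 = 7
So ω_17^24 = ω_17^7 = e^(-2πi·7/17)

ω_17^24 = ω_17^7 = -0.8502-0.5264i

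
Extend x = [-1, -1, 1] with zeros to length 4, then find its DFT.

Original 3-point DFT: [-1, -1.0000+1.7321i, -1.0000-1.7321i]
Zero-padded 4-point DFT provides frequency interpolation.

DFT_4([x, 0, ...]) = [-1, -2+1i, 1, -2-1i]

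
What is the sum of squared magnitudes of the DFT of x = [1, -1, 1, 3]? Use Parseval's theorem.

Parseval: Σ|x[n]|² = (1/N)Σ|X[k]|², so Σ|X[k]|² = N·Σ|x[n]|² = 4·12.0000

Σ|X[k]|² = N·Σ|x[n]|² = 4·12.0000 = 48.0000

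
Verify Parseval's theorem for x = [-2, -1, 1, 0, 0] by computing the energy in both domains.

Time domain:
Σ|x[n]|² = |-2|² + |-1|² + |1|² + |0|² + |0|² = 6.0000

Frequency domain:
(1/5)Σ|X[k]|² = (1/5)(|-2|² + |-3.1180+0.3633i|² + |-0.8820+1.5388i|² + |-0.8820-1.5388i|² + |-3.1180-0.3633i|²) = (1/5)·30.0000 = 6.0000

Both sides agree, confirming Parseval's theorem.

Σ|x[n]|² = (1/N)Σ|X[k]|² = 6.0000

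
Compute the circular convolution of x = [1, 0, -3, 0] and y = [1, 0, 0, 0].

(x ⊛ y)[n] = Σ(m=0 to 3) x[m] · y[(n-m) mod 4]

Computing each output sample:
(x ⊛ y)[0] = 1
(x ⊛ y)[1] = 0
(x ⊛ y)[2] = -3
(x ⊛ y)[3] = 0

x ⊛ y = [1, 0, -3, 0]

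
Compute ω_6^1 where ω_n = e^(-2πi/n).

ω_6^1 = e^(-2πi·1/6)
= cos(-2π·1/6) + i·sin(-2π·1/6)
= cos(-2π/6) + i·sin(-2π/6)

ω_6^1 = cos(-2π/6) + i·sin(-2π/6) = 0.5000-0.8660i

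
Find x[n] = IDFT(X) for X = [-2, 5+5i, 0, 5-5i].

x[n] = (1/4) Σ(k=0 to 3) X[k] · e^(2πikn/4)

Computing each x[n]:
x[0] = 2
x[1] = -3
x[2] = -3
x[3] = 2

x = [2, -3, -3, 2]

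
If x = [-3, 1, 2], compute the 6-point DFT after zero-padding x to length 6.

Original 3-point DFT: [0, -4.5000+0.8660i, -4.5000-0.8660i]
Zero-padded 6-point DFT provides frequency interpolation.

DFT_6([x, 0, ...]) = [0, -3.5000-2.5981i, -4.5000+0.8660i, -2, -4.5000-0.8660i, -3.5000+2.5981i]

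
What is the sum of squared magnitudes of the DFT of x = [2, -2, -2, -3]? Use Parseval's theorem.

Parseval: Σ|x[n]|² = (1/N)Σ|X[k]|², so Σ|X[k]|² = N·Σ|x[n]|² = 4·21.0000

Σ|X[k]|² = N·Σ|x[n]|² = 4·21.0000 = 84.0000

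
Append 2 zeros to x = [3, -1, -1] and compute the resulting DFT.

Original 3-point DFT: [1, 4, 4]
Zero-padded 5-point DFT provides frequency interpolation.

DFT_5([x, 0, ...]) = [1, 3.5000+1.5388i, 3.5000-0.3633i, 3.5000+0.3633i, 3.5000-1.5388i]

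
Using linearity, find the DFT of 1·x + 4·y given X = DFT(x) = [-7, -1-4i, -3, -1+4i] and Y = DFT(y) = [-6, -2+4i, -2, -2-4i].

By linearity: DFT(1x + 4y) = 1·DFT(x) + 4·DFT(y)
= 1·[-7, -1-4i, -3, -1+4i] + 4·[-6, -2+4i, -2, -2-4i]

Computing element-wise:
Z[0] = 1·(-7) + 4·(-6) = -31
Z[1] = 1·(-1-4i) + 4·(-2+4i) = -9+12i
Z[2] = 1·(-3) + 4·(-2) = -11
Z[3] = 1·(-1+4i) + 4·(-2-4i) = -9-12i

DFT(1x + 4y) = 1·X + 4·Y = [-31, -9+12i, -11, -9-12i]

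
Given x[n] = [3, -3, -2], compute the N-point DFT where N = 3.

X[k] = Σ(n=0 to 2) x[n] · ω_3^(nk)
where ω_3 = e^(-2πi/3)

Computing each X[k]:
X[0] = -2
X[1] = 5.5000+0.8660i
X[2] = 5.5000-0.8660i

X = [-2, 5.5000+0.8660i, 5.5000-0.8660i]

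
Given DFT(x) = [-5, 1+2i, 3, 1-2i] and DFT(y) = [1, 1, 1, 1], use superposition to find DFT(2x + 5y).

By linearity: DFT(2x + 5y) = 2·DFT(x) + 5·DFT(y)
= 2·[-5, 1+2i, 3, 1-2i] + 5·[1, 1, 1, 1]

Computing element-wise:
Z[0] = 2·(-5) + 5·(1) = -5
Z[1] = 2·(1+2i) + 5·(1) = 7+4i
Z[2] = 2·(3) + 5·(1) = 11
Z[3] = 2·(1-2i) + 5·(1) = 7-4i

DFT(2x + 5y) = 2·X + 5·Y = [-5, 7+4i, 11, 7-4i]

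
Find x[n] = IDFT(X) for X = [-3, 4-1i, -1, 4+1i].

x[n] = (1/4) Σ(k=0 to 3) X[k] · e^(2πikn/4)

Computing each x[n]:
x[0] = 1
x[1] = 0
x[2] = -3
x[3] = -1

x = [1, 0, -3, -1]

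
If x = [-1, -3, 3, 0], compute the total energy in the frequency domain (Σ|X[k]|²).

Parseval: Σ|x[n]|² = (1/N)Σ|X[k]|², so Σ|X[k]|² = N·Σ|x[n]|² = 4·19.0000

Σ|X[k]|² = N·Σ|x[n]|² = 4·19.0000 = 76.0000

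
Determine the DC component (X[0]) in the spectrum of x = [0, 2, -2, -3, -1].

X[0] = Σ(n=0 to 4) x[n] · ω_5^0 = Σ x[n]
= (0) + (2) + (-2) + (-3) + (-1)

X[0] = -4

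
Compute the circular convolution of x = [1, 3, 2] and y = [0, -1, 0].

(x ⊛ y)[n] = Σ(m=0 to 2) x[m] · y[(n-m) mod 3]

Computing each output sample:
(x ⊛ y)[0] = -2
(x ⊛ y)[1] = -1
(x ⊛ y)[2] = -3

x ⊛ y = [-2, -1, -3]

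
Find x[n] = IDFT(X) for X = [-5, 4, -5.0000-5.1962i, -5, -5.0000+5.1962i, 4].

x[n] = (1/6) Σ(k=0 to 5) X[k] · e^(2πikn/6)

Computing each x[n]:
x[0] = -2
x[1] = 3
x[2] = -3
x[3] = -3
x[4] = 0
x[5] = 0

x = [-2, 3, -3, -3, 0, 0]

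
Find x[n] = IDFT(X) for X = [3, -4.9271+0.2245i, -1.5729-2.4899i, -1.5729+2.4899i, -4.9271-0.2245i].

x[n] = (1/5) Σ(k=0 to 4) X[k] · e^(2πikn/5)

Computing each x[n]:
x[0] = -2
x[1] = 1
x[2] = 1
x[3] = 3
x[4] = 0

x = [-2, 1, 1, 3, 0]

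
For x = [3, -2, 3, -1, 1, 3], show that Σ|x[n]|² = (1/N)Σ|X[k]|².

Time domain:
Σ|x[n]|² = |3|² + |-2|² + |3|² + |-1|² + |1|² + |3|² = 33.0000

Frequency domain:
(1/6)Σ|X[k]|² = (1/6)(|7|² + |2.5000+2.5981i|² + |-0.5000+6.0622i|² + |7|² + |-0.5000-6.0622i|² + |2.5000-2.5981i|²) = (1/6)·198.0000 = 33.0000

Both sides agree, confirming Parseval's theorem.

Σ|x[n]|² = (1/N)Σ|X[k]|² = 33.0000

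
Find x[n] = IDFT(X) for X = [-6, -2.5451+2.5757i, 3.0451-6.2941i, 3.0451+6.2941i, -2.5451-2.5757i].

x[n] = (1/5) Σ(k=0 to 4) X[k] · e^(2πikn/5)

Computing each x[n]:
x[0] = -1
x[1] = -2
x[2] = -3
x[3] = 3
x[4] = -3

x = [-1, -2, -3, 3, -3]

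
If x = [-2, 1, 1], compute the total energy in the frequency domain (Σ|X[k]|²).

Parseval: Σ|x[n]|² = (1/N)Σ|X[k]|², so Σ|X[k]|² = N·Σ|x[n]|² = 3·6.0000

Σ|X[k]|² = N·Σ|x[n]|² = 3·6.0000 = 18.0000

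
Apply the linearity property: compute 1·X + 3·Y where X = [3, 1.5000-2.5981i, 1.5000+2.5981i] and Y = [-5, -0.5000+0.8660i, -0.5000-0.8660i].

By linearity: DFT(1x + 3y) = 1·DFT(x) + 3·DFT(y)
= 1·[3, 1.5000-2.5981i, 1.5000+2.5981i] + 3·[-5, -0.5000+0.8660i, -0.5000-0.8660i]

Computing element-wise:
Z[0] = 1·(3) + 3·(-5) = -12
Z[1] = 1·(1.5000-2.5981i) + 3·(-0.5000+0.8660i) = -0.0001i
Z[2] = 1·(1.5000+2.5981i) + 3·(-0.5000-0.8660i) = 0.0001i

DFT(1x + 3y) = 1·X + 3·Y = [-12, -0.0001i, 0.0001i]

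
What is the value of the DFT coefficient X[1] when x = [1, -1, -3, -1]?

X[1] = Σ(n=0 to 3) x[n] · ω_4^(1n) where ω_4 = e^(-2πi/4)
= (1)·ω_4^0 + (-1)·ω_4^1 + (-3)·ω_4^2 + (-1)·ω_4^3

X[1] = 4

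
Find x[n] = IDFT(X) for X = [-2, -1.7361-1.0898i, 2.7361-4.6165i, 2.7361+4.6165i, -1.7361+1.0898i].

x[n] = (1/5) Σ(k=0 to 4) X[k] · e^(2πikn/5)

Computing each x[n]:
x[0] = 0
x[1] = 0
x[2] = -1
x[3] = 2
x[4] = -3

x = [0, 0, -1, 2, -3]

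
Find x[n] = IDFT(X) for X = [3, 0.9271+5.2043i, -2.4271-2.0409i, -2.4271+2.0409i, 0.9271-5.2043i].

x[n] = (1/5) Σ(k=0 to 4) X[k] · e^(2πikn/5)

Computing each x[n]:
x[0] = 0
x[1] = 0
x[2] = -2
x[3] = 2
x[4] = 3

x = [0, 0, -2, 2, 3]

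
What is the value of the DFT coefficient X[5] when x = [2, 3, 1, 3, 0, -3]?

X[5] = Σ(n=0 to 5) x[n] · ω_6^(5n) where ω_6 = e^(-2πi/6)
= (2)·ω_6^0 + (3)·ω_6^5 + (1)·ω_6^10 + (3)·ω_6^15 + (0)·ω_6^20 + (-3)·ω_6^25

X[5] = -1.5000+6.0622i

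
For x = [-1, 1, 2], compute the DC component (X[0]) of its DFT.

X[0] = Σ(n=0 to 2) x[n] · ω_3^0 = Σ x[n]
= (-1) + (1) + (2)

X[0] = 2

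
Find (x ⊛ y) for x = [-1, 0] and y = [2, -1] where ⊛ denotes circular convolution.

(x ⊛ y)[n] = Σ(m=0 to 1) x[m] · y[(n-m) mod 2]

Computing each output sample:
(x ⊛ y)[0] = -2
(x ⊛ y)[1] = 1

x ⊛ y = [-2, 1]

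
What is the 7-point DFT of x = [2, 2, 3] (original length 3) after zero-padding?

Original 3-point DFT: [7, -0.5000+0.8660i, -0.5000-0.8660i]
Zero-padded 7-point DFT provides frequency interpolation.

DFT_7([x, 0, ...]) = [7, 2.5794-4.4884i, -1.1479-0.6482i, 2.0685+1.4777i, 2.0685-1.4777i, -1.1479+0.6482i, 2.5794+4.4884i]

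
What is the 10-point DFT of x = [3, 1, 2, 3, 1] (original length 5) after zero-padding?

Original 5-point DFT: [10, -0.4271+0.5878i, 2.9271-0.9511i, 2.9271+0.9511i, -0.4271-0.5878i]
Zero-padded 10-point DFT provides frequency interpolation.

DFT_10([x, 0, ...]) = [10, 2.6910-5.9309i, -0.4271+0.5878i, 3.8090+1.0368i, 2.9271-0.9511i, 2, 2.9271+0.9511i, 3.8090-1.0368i, -0.4271-0.5878i, 2.6910+5.9309i]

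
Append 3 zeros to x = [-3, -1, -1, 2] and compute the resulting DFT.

Original 4-point DFT: [-3, -2+3i, -5, -2-3i]
Zero-padded 7-point DFT provides frequency interpolation.

DFT_7([x, 0, ...]) = [-3, -5.2029+0.8890i, -0.6295+2.1047i, -3.1676-2.2978i, -3.1676+2.2978i, -0.6295-2.1047i, -5.2029-0.8890i]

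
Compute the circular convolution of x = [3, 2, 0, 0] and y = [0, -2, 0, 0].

(x ⊛ y)[n] = Σ(m=0 to 3) x[m] · y[(n-m) mod 4]

Computing each output sample:
(x ⊛ y)[0] = 0
(x ⊛ y)[1] = -6
(x ⊛ y)[2] = -4
(x ⊛ y)[3] = 0

x ⊛ y = [0, -6, -4, 0]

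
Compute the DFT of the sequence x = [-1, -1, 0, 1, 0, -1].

X[k] = Σ(n=0 to 5) x[n] · ω_6^(nk)
where ω_6 = e^(-2πi/6)

Computing each X[k]:
X[0] = -2
X[1] = -3
X[2] = 1
X[3] = 0
X[4] = 1
X[5] = -3

X = [-2, -3, 1, 0, 1, -3]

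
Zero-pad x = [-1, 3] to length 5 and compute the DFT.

Original 2-point DFT: [2, -4]
Zero-padded 5-point DFT provides frequency interpolation.

DFT_5([x, 0, ...]) = [2, -0.0729-2.8532i, -3.4271-1.7634i, -3.4271+1.7634i, -0.0729+2.8532i]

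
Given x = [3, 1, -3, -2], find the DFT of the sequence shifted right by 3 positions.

Time shift by 3: X_shifted[k] = ω_4^(3k) · X[k]
Shifted x = [1, -3, -2, 3]

DFT(x[n-3]) = [-1, 3+6i, -1, 3-6i]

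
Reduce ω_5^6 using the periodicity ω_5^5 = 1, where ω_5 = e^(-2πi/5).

Since ω_5^5 = 1, powers reduce modulo 5.
6 mod 5 = 1
So ω_5^6 = ω_5^1 = e^(-2πi·1/5)

ω_5^6 = ω_5^1 = 0.3090-0.9511i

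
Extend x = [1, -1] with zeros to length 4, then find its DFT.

Original 2-point DFT: [0, 2]
Zero-padded 4-point DFT provides frequency interpolation.

DFT_4([x, 0, ...]) = [0, 1+1i, 2, 1-1i]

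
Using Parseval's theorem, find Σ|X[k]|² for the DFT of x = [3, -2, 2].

Parseval: Σ|x[n]|² = (1/N)Σ|X[k]|², so Σ|X[k]|² = N·Σ|x[n]|² = 3·17.0000

Σ|X[k]|² = N·Σ|x[n]|² = 3·17.0000 = 51.0000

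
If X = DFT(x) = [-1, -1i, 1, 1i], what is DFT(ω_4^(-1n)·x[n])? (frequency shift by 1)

Modulation property: DFT(ω_4^(-1n)·x[n]) = X[(k-1) mod 4], so circularly shift X by 1 positions.

X[k-1] = [1i, -1, -1i, 1]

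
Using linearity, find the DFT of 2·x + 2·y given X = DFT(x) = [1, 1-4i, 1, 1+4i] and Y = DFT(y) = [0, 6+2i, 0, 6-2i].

By linearity: DFT(2x + 2y) = 2·DFT(x) + 2·DFT(y)
= 2·[1, 1-4i, 1, 1+4i] + 2·[0, 6+2i, 0, 6-2i]

Computing element-wise:
Z[0] = 2·(1) + 2·(0) = 2
Z[1] = 2·(1-4i) + 2·(6+2i) = 14-4i
Z[2] = 2·(1) + 2·(0) = 2
Z[3] = 2·(1+4i) + 2·(6-2i) = 14+4i

DFT(2x + 2y) = 2·X + 2·Y = [2, 14-4i, 2, 14+4i]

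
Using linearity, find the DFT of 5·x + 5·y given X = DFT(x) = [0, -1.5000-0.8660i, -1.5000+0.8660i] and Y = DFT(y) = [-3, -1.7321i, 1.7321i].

By linearity: DFT(5x + 5y) = 5·DFT(x) + 5·DFT(y)
= 5·[0, -1.5000-0.8660i, -1.5000+0.8660i] + 5·[-3, -1.7321i, 1.7321i]

Computing element-wise:
Z[0] = 5·(0) + 5·(-3) = -15
Z[1] = 5·(-1.5000-0.8660i) + 5·(-1.7321i) = -7.5000-12.9905i
Z[2] = 5·(-1.5000+0.8660i) + 5·(1.7321i) = -7.5000+12.9905i

DFT(5x + 5y) = 5·X + 5·Y = [-15, -7.5000-12.9905i, -7.5000+12.9905i]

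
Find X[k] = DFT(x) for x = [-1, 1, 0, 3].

X[k] = Σ(n=0 to 3) x[n] · ω_4^(nk)
where ω_4 = e^(-2πi/4)

Computing each X[k]:
X[0] = 3
X[1] = -1+2i
X[2] = -5
X[3] = -1-2i

X = [3, -1+2i, -5, -1-2i]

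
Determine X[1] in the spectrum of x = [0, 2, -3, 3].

X[1] = Σ(n=0 to 3) x[n] · ω_4^(1n) where ω_4 = e^(-2πi/4)
= (0)·ω_4^0 + (2)·ω_4^1 + (-3)·ω_4^2 + (3)·ω_4^3

X[1] = 3+1i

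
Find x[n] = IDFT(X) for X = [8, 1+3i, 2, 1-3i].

x[n] = (1/4) Σ(k=0 to 3) X[k] · e^(2πikn/4)

Computing each x[n]:
x[0] = 3
x[1] = 0
x[2] = 2
x[3] = 3

x = [3, 0, 2, 3]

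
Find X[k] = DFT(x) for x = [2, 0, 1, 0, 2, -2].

X[k] = Σ(n=0 to 5) x[n] · ω_6^(nk)
where ω_6 = e^(-2πi/6)

Computing each X[k]:
X[0] = 3
X[1] = -0.5000-0.8660i
X[2] = 1.5000-2.5981i
X[3] = 7
X[4] = 1.5000+2.5981i
X[5] = -0.5000+0.8660i

X = [3, -0.5000-0.8660i, 1.5000-2.5981i, 7, 1.5000+2.5981i, -0.5000+0.8660i]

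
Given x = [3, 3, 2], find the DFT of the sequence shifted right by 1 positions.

Time shift by 1: X_shifted[k] = ω_3^(1k) · X[k]
Shifted x = [2, 3, 3]

DFT(x[n-1]) = [8, -1, -1]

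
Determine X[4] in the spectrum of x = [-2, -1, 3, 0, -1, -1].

X[4] = Σ(n=0 to 5) x[n] · ω_6^(4n) where ω_6 = e^(-2πi/6)
= (-2)·ω_6^0 + (-1)·ω_6^4 + (3)·ω_6^8 + (0)·ω_6^12 + (-1)·ω_6^16 + (-1)·ω_6^20

X[4] = -2.0000-3.4641i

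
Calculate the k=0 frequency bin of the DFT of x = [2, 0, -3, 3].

X[0] = Σ(n=0 to 3) x[n] · ω_4^0 = Σ x[n]
= (2) + (0) + (-3) + (3)

X[0] = 2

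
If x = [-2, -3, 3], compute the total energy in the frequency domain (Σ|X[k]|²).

Parseval: Σ|x[n]|² = (1/N)Σ|X[k]|², so Σ|X[k]|² = N·Σ|x[n]|² = 3·22.0000

Σ|X[k]|² = N·Σ|x[n]|² = 3·22.0000 = 66.0000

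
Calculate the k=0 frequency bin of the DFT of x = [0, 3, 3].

X[0] = Σ(n=0 to 2) x[n] · ω_3^0 = Σ x[n]
= (0) + (3) + (3)

X[0] = 6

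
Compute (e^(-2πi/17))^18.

Since ω_17^17 = 1, powers reduce modulo 17.
18 mod 17 = 1
So ω_17^18 = ω_17^1 = e^(-2πi·1/17)

ω_17^18 = ω_17^1 = 0.9325-0.3612i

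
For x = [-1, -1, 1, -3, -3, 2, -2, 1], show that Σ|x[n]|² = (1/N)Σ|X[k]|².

Time domain:
Σ|x[n]|² = |-1|² + |-1|² + |1|² + |-3|² + |-3|² + |2|² + |-2|² + |1|² = 30.0000

Frequency domain:
(1/8)Σ|X[k]|² = (1/8)(|-6|² + |2.7071+1.9497i|² + |-3-3i|² + |1.2929+7.9497i|² + |-4|² + |1.2929-7.9497i|² + |-3+3i|² + |2.7071-1.9497i|²) = (1/8)·240.0000 = 30.0000

Both sides agree, confirming Parseval's theorem.

Σ|x[n]|² = (1/N)Σ|X[k]|² = 30.0000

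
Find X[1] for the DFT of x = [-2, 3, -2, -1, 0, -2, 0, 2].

X[1] = Σ(n=0 to 7) x[n] · ω_8^(1n) where ω_8 = e^(-2πi/8)
= (-2)·ω_8^0 + (3)·ω_8^1 + (-2)·ω_8^2 + (-1)·ω_8^3 + (0)·ω_8^4 + (-2)·ω_8^5 + (0)·ω_8^6 + (2)·ω_8^7

X[1] = 3.6569+0.5858i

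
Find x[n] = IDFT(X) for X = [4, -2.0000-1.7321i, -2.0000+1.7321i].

x[n] = (1/3) Σ(k=0 to 2) X[k] · e^(2πikn/3)

Computing each x[n]:
x[0] = 0
x[1] = 3
x[2] = 1

x = [0, 3, 1]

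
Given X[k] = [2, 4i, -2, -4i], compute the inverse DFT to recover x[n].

x[n] = (1/4) Σ(k=0 to 3) X[k] · e^(2πikn/4)

Computing each x[n]:
x[0] = 0
x[1] = -1
x[2] = 0
x[3] = 3

x = [0, -1, 0, 3]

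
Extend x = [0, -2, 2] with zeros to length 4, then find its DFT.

Original 3-point DFT: [0, 3.4641i, -3.4641i]
Zero-padded 4-point DFT provides frequency interpolation.

DFT_4([x, 0, ...]) = [0, -2+2i, 4, -2-2i]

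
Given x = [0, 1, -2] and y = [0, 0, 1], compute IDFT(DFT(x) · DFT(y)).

(x ⊛ y)[n] = Σ(m=0 to 2) x[m] · y[(n-m) mod 3]

Computing each output sample:
(x ⊛ y)[0] = 1
(x ⊛ y)[1] = -2
(x ⊛ y)[2] = 0

x ⊛ y = [1, -2, 0]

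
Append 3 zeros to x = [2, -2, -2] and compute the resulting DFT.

Original 3-point DFT: [-2, 4, 4]
Zero-padded 6-point DFT provides frequency interpolation.

DFT_6([x, 0, ...]) = [-2, 2.0000+3.4641i, 4, 2, 4, 2.0000-3.4641i]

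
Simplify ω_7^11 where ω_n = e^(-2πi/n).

Since ω_7^7 = 1, powers reduce modulo 7.
11 mod 7 = 4
So ω_7^11 = ω_7^4 = e^(-2πi·4/7)

ω_7^11 = ω_7^4 = -0.9010+0.4339i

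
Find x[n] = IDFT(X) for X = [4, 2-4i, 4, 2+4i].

x[n] = (1/4) Σ(k=0 to 3) X[k] · e^(2πikn/4)

Computing each x[n]:
x[0] = 3
x[1] = 2
x[2] = 1
x[3] = -2

x = [3, 2, 1, -2]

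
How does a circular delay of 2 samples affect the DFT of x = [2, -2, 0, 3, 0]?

Time shift by 2: X_shifted[k] = ω_5^(2k) · X[k]
Shifted x = [3, 0, 2, -2, 0]

DFT(x[n-2]) = [3, 3.0000-2.3511i, 3.0000+3.8042i, 3.0000-3.8042i, 3.0000+2.3511i]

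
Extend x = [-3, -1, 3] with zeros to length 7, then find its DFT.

Original 3-point DFT: [-1, -4.0000+3.4641i, -4.0000-3.4641i]
Zero-padded 7-point DFT provides frequency interpolation.

DFT_7([x, 0, ...]) = [-1, -4.2911-2.1430i, -5.4804+2.2766i, -0.2286+2.7794i, -0.2286-2.7794i, -5.4804-2.2766i, -4.2911+2.1430i]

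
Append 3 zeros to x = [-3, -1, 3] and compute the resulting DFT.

Original 3-point DFT: [-1, -4.0000+3.4641i, -4.0000-3.4641i]
Zero-padded 6-point DFT provides frequency interpolation.

DFT_6([x, 0, ...]) = [-1, -5.0000-1.7321i, -4.0000+3.4641i, 1, -4.0000-3.4641i, -5.0000+1.7321i]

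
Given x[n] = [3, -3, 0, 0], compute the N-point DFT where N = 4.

X[k] = Σ(n=0 to 3) x[n] · ω_4^(nk)
where ω_4 = e^(-2πi/4)

Computing each X[k]:
X[0] = 0
X[1] = 3+3i
X[2] = 6
X[3] = 3-3i

X = [0, 3+3i, 6, 3-3i]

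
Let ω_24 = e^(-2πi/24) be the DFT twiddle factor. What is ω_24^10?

ω_24^10 = e^(-2πi·10/24)
= cos(-2π·10/24) + i·sin(-2π·10/24)
= cos(-20π/24) + i·sin(-20π/24)

ω_24^10 = cos(-20π/24) + i·sin(-20π/24) = -0.8660-0.5000i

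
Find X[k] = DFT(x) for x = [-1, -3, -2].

X[k] = Σ(n=0 to 2) x[n] · ω_3^(nk)
where ω_3 = e^(-2πi/3)

Computing each X[k]:
X[0] = -6
X[1] = 1.5000+0.8660i
X[2] = 1.5000-0.8660i

X = [-6, 1.5000+0.8660i, 1.5000-0.8660i]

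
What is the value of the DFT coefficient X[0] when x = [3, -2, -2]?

X[0] = Σ(n=0 to 2) x[n] · ω_3^0 = Σ x[n]
= (3) + (-2) + (-2)

X[0] = -1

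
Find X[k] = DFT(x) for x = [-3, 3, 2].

X[k] = Σ(n=0 to 2) x[n] · ω_3^(nk)
where ω_3 = e^(-2πi/3)

Computing each X[k]:
X[0] = 2
X[1] = -5.5000-0.8660i
X[2] = -5.5000+0.8660i

X = [2, -5.5000-0.8660i, -5.5000+0.8660i]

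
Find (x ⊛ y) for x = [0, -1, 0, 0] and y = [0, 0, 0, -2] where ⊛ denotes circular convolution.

(x ⊛ y)[n] = Σ(m=0 to 3) x[m] · y[(n-m) mod 4]

Computing each output sample:
(x ⊛ y)[0] = 2
(x ⊛ y)[1] = 0
(x ⊛ y)[2] = 0
(x ⊛ y)[3] = 0

x ⊛ y = [2, 0, 0, 0]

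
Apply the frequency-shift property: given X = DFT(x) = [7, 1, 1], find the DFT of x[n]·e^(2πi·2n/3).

Modulation property: DFT(ω_3^(-2n)·x[n]) = X[(k-2) mod 3], so circularly shift X by 2 positions.

X[k-2] = [1, 1, 7]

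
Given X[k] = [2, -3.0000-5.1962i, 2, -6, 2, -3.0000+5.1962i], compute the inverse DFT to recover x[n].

x[n] = (1/6) Σ(k=0 to 5) X[k] · e^(2πikn/6)

Computing each x[n]:
x[0] = -1
x[1] = 2
x[2] = 1
x[3] = 3
x[4] = -2
x[5] = -1

x = [-1, 2, 1, 3, -2, -1]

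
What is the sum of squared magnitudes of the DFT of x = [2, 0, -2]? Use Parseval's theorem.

Parseval: Σ|x[n]|² = (1/N)Σ|X[k]|², so Σ|X[k]|² = N·Σ|x[n]|² = 3·8.0000

Σ|X[k]|² = N·Σ|x[n]|² = 3·8.0000 = 24.0000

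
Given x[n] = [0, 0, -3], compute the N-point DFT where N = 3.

X[k] = Σ(n=0 to 2) x[n] · ω_3^(nk)
where ω_3 = e^(-2πi/3)

Computing each X[k]:
X[0] = -3
X[1] = 1.5000-2.5981i
X[2] = 1.5000+2.5981i

X = [-3, 1.5000-2.5981i, 1.5000+2.5981i]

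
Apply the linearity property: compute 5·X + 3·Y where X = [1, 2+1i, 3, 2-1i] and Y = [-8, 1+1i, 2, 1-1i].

By linearity: DFT(5x + 3y) = 5·DFT(x) + 3·DFT(y)
= 5·[1, 2+1i, 3, 2-1i] + 3·[-8, 1+1i, 2, 1-1i]

Computing element-wise:
Z[0] = 5·(1) + 3·(-8) = -19
Z[1] = 5·(2+1i) + 3·(1+1i) = 13+8i
Z[2] = 5·(3) + 3·(2) = 21
Z[3] = 5·(2-1i) + 3·(1-1i) = 13-8i

DFT(5x + 3y) = 5·X + 3·Y = [-19, 13+8i, 21, 13-8i]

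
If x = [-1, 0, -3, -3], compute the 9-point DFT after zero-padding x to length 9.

Original 4-point DFT: [-7, 2-3i, -1, 2+3i]
Zero-padded 9-point DFT provides frequency interpolation.

DFT_9([x, 0, ...]) = [-7, -0.0209+5.5525i, 3.3191-1.5720i, -2.5000-2.5981i, -1.7981+0.6697i, -1.7981-0.6697i, -2.5000+2.5981i, 3.3191+1.5720i, -0.0209-5.5525i]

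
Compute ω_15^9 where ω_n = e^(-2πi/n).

ω_15^9 = e^(-2πi·9/15)
= cos(-2π·9/15) + i·sin(-2π·9/15)
= cos(-18π/15) + i·sin(-18π/15)

ω_15^9 = cos(-18π/15) + i·sin(-18π/15) = -0.8090+0.5878i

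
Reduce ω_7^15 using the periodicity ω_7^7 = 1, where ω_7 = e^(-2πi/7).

Since ω_7^7 = 1, powers reduce modulo 7.
15 mod 7 = 1
So ω_7^15 = ω_7^1 = e^(-2πi·1/7)

ω_7^15 = ω_7^1 = 0.6235-0.7818i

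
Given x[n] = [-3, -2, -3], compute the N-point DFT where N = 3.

X[k] = Σ(n=0 to 2) x[n] · ω_3^(nk)
where ω_3 = e^(-2πi/3)

Computing each X[k]:
X[0] = -8
X[1] = -0.5000-0.8660i
X[2] = -0.5000+0.8660i

X = [-8, -0.5000-0.8660i, -0.5000+0.8660i]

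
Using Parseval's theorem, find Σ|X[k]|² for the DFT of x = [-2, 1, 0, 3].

Parseval: Σ|x[n]|² = (1/N)Σ|X[k]|², so Σ|X[k]|² = N·Σ|x[n]|² = 4·14.0000

Σ|X[k]|² = N·Σ|x[n]|² = 4·14.0000 = 56.0000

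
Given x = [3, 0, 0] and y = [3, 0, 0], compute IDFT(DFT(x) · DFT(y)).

(x ⊛ y)[n] = Σ(m=0 to 2) x[m] · y[(n-m) mod 3]

Computing each output sample:
(x ⊛ y)[0] = 9
(x ⊛ y)[1] = 0
(x ⊛ y)[2] = 0

x ⊛ y = [9, 0, 0]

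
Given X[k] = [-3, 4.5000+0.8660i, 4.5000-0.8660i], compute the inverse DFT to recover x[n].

x[n] = (1/3) Σ(k=0 to 2) X[k] · e^(2πikn/3)

Computing each x[n]:
x[0] = 2
x[1] = -3
x[2] = -2

x = [2, -3, -2]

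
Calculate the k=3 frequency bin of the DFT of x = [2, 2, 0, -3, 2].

X[3] = Σ(n=0 to 4) x[n] · ω_5^(3n) where ω_5 = e^(-2πi/5)
= (2)·ω_5^0 + (2)·ω_5^3 + (0)·ω_5^6 + (-3)·ω_5^9 + (2)·ω_5^12

X[3] = -2.1631-2.8532i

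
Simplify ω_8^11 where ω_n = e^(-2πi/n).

Since ω_8^8 = 1, powers reduce modulo 8.
11 mod 8 = 3
So ω_8^11 = ω_8^3 = e^(-2πi·3/8)

ω_8^11 = ω_8^3 = -0.7071-0.7071i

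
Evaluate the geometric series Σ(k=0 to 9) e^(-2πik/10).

Sum of all nth roots of unity equals 0 for n > 1 (geometric series with r ≠ 1).

0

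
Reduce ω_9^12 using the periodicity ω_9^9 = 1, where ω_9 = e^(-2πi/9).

Since ω_9^9 = 1, powers reduce modulo 9.
12 mod 9 = 3
So ω_9^12 = ω_9^3 = e^(-2πi·3/9)

ω_9^12 = ω_9^3 = -0.5000-0.8660i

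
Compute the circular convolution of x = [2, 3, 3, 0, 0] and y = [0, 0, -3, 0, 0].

(x ⊛ y)[n] = Σ(m=0 to 4) x[m] · y[(n-m) mod 5]

Computing each output sample:
(x ⊛ y)[0] = 0
(x ⊛ y)[1] = 0
(x ⊛ y)[2] = -6
(x ⊛ y)[3] = -9
(x ⊛ y)[4] = -9

x ⊛ y = [0, 0, -6, -9, -9]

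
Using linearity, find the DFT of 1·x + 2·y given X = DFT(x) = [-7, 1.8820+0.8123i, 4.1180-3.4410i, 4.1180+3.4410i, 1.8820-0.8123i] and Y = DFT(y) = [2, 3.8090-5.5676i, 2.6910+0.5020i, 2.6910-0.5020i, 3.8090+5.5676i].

By linearity: DFT(1x + 2y) = 1·DFT(x) + 2·DFT(y)
= 1·[-7, 1.8820+0.8123i, 4.1180-3.4410i, 4.1180+3.4410i, 1.8820-0.8123i] + 2·[2, 3.8090-5.5676i, 2.6910+0.5020i, 2.6910-0.5020i, 3.8090+5.5676i]

Computing element-wise:
Z[0] = 1·(-7) + 2·(2) = -3
Z[1] = 1·(1.8820+0.8123i) + 2·(3.8090-5.5676i) = 9.5000-10.3229i
Z[2] = 1·(4.1180-3.4410i) + 2·(2.6910+0.5020i) = 9.5000-2.4370i
Z[3] = 1·(4.1180+3.4410i) + 2·(2.6910-0.5020i) = 9.5000+2.4370i
Z[4] = 1·(1.8820-0.8123i) + 2·(3.8090+5.5676i) = 9.5000+10.3229i

DFT(1x + 2y) = 1·X + 2·Y = [-3, 9.5000-10.3229i, 9.5000-2.4370i, 9.5000+2.4370i, 9.5000+10.3229i]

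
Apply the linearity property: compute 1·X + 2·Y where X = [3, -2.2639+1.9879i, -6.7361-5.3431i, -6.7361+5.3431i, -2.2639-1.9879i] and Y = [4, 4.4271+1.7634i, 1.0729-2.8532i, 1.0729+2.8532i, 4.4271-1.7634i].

By linearity: DFT(1x + 2y) = 1·DFT(x) + 2·DFT(y)
= 1·[3, -2.2639+1.9879i, -6.7361-5.3431i, -6.7361+5.3431i, -2.2639-1.9879i] + 2·[4, 4.4271+1.7634i, 1.0729-2.8532i, 1.0729+2.8532i, 4.4271-1.7634i]

Computing element-wise:
Z[0] = 1·(3) + 2·(4) = 11
Z[1] = 1·(-2.2639+1.9879i) + 2·(4.4271+1.7634i) = 6.5903+5.5147i
Z[2] = 1·(-6.7361-5.3431i) + 2·(1.0729-2.8532i) = -4.5903-11.0495i
Z[3] = 1·(-6.7361+5.3431i) + 2·(1.0729+2.8532i) = -4.5903+11.0495i
Z[4] = 1·(-2.2639-1.9879i) + 2·(4.4271-1.7634i) = 6.5903-5.5147i

DFT(1x + 2y) = 1·X + 2·Y = [11, 6.5903+5.5147i, -4.5903-11.0495i, -4.5903+11.0495i, 6.5903-5.5147i]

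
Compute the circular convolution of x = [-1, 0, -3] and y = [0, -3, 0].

(x ⊛ y)[n] = Σ(m=0 to 2) x[m] · y[(n-m) mod 3]

Computing each output sample:
(x ⊛ y)[0] = 9
(x ⊛ y)[1] = 3
(x ⊛ y)[2] = 0

x ⊛ y = [9, 3, 0]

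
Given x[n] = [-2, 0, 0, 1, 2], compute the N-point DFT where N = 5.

X[k] = Σ(n=0 to 4) x[n] · ω_5^(nk)
where ω_5 = e^(-2πi/5)

Computing each X[k]:
X[0] = 1
X[1] = -2.1910+2.4899i
X[2] = -3.3090+0.2245i
X[3] = -3.3090-0.2245i
X[4] = -2.1910-2.4899i

X = [1, -2.1910+2.4899i, -3.3090+0.2245i, -3.3090-0.2245i, -2.1910-2.4899i]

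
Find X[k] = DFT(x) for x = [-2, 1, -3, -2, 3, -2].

X[k] = Σ(n=0 to 5) x[n] · ω_6^(nk)
where ω_6 = e^(-2πi/6)

Computing each X[k]:
X[0] = -5
X[1] = -0.5000+2.5981i
X[2] = -3.5000-7.7942i
X[3] = 1
X[4] = -3.5000+7.7942i
X[5] = -0.5000-2.5981i

X = [-5, -0.5000+2.5981i, -3.5000-7.7942i, 1, -3.5000+7.7942i, -0.5000-2.5981i]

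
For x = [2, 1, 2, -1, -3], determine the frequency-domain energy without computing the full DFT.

Parseval: Σ|x[n]|² = (1/N)Σ|X[k]|², so Σ|X[k]|² = N·Σ|x[n]|² = 5·19.0000

Σ|X[k]|² = N·Σ|x[n]|² = 5·19.0000 = 95.0000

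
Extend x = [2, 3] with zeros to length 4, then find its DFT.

Original 2-point DFT: [5, -1]
Zero-padded 4-point DFT provides frequency interpolation.

DFT_4([x, 0, ...]) = [5, 2-3i, -1, 2+3i]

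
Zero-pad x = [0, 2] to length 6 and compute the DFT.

Original 2-point DFT: [2, -2]
Zero-padded 6-point DFT provides frequency interpolation.

DFT_6([x, 0, ...]) = [2, 1.0000-1.7321i, -1.0000-1.7321i, -2, -1.0000+1.7321i, 1.0000+1.7321i]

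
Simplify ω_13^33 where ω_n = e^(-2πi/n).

Since ω_13^13 = 1, powers reduce modulo 13.
33 mod 13 = 7
So ω_13^33 = ω_13^7 = e^(-2πi·7/13)

ω_13^33 = ω_13^7 = -0.9709+0.2393i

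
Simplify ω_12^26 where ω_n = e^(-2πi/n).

Since ω_12^12 = 1, powers reduce modulo 12.
26 mod 12 = 2
So ω_12^26 = ω_12^2 = e^(-2πi·2/12)

ω_12^26 = ω_12^2 = 0.5000-0.8660i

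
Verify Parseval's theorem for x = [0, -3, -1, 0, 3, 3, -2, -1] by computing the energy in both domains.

Time domain:
Σ|x[n]|² = |0|² + |-3|² + |-1|² + |0|² + |3|² + |3|² + |-2|² + |-1|² = 33.0000

Frequency domain:
(1/8)Σ|X[k]|² = (1/8)(|-1|² + |-7.9497+2.5355i|² + |6-1i|² + |1.9497+4.5355i|² + |1|² + |1.9497-4.5355i|² + |6+1i|² + |-7.9497-2.5355i|²) = (1/8)·264.0000 = 33.0000

Both sides agree, confirming Parseval's theorem.

Σ|x[n]|² = (1/N)Σ|X[k]|² = 33.0000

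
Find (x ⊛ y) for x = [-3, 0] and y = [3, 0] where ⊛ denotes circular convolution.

(x ⊛ y)[n] = Σ(m=0 to 1) x[m] · y[(n-m) mod 2]

Computing each output sample:
(x ⊛ y)[0] = -9
(x ⊛ y)[1] = 0

x ⊛ y = [-9, 0]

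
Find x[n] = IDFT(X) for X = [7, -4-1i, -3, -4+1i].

x[n] = (1/4) Σ(k=0 to 3) X[k] · e^(2πikn/4)

Computing each x[n]:
x[0] = -1
x[1] = 3
x[2] = 3
x[3] = 2

x = [-1, 3, 3, 2]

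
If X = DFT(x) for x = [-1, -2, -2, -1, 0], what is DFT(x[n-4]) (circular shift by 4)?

Time shift by 4: X_shifted[k] = ω_5^(4k) · X[k]
Shifted x = [-2, -2, -1, 0, -1]

DFT(x[n-4]) = [-6, -2.1180+1.5388i, 0.1180-0.3633i, 0.1180+0.3633i, -2.1180-1.5388i]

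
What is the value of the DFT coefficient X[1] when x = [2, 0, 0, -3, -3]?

X[1] = Σ(n=0 to 4) x[n] · ω_5^(1n) where ω_5 = e^(-2πi/5)
= (2)·ω_5^0 + (0)·ω_5^1 + (0)·ω_5^2 + (-3)·ω_5^3 + (-3)·ω_5^4

X[1] = 3.5000-4.6165i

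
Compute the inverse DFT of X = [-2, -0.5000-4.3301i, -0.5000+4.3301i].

x[n] = (1/3) Σ(k=0 to 2) X[k] · e^(2πikn/3)

Computing each x[n]:
x[0] = -1
x[1] = 2
x[2] = -3

x = [-1, 2, -3]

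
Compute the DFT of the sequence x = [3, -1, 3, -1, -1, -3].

X[k] = Σ(n=0 to 5) x[n] · ω_6^(nk)
where ω_6 = e^(-2πi/6)

Computing each X[k]:
X[0] = 0
X[1] = 1.0000-5.1962i
X[2] = 3.0000+1.7321i
X[3] = 10
X[4] = 3.0000-1.7321i
X[5] = 1.0000+5.1962i

X = [0, 1.0000-5.1962i, 3.0000+1.7321i, 10, 3.0000-1.7321i, 1.0000+5.1962i]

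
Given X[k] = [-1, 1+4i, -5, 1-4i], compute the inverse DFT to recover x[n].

x[n] = (1/4) Σ(k=0 to 3) X[k] · e^(2πikn/4)

Computing each x[n]:
x[0] = -1
x[1] = -1
x[2] = -2
x[3] = 3

x = [-1, -1, -2, 3]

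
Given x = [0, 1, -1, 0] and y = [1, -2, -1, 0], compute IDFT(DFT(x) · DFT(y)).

(x ⊛ y)[n] = Σ(m=0 to 3) x[m] · y[(n-m) mod 4]

Computing each output sample:
(x ⊛ y)[0] = 1
(x ⊛ y)[1] = 1
(x ⊛ y)[2] = -3
(x ⊛ y)[3] = 1

x ⊛ y = [1, 1, -3, 1]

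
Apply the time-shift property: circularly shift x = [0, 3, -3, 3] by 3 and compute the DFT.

Time shift by 3: X_shifted[k] = ω_4^(3k) · X[k]
Shifted x = [3, -3, 3, 0]

DFT(x[n-3]) = [3, 3i, 9, -3i]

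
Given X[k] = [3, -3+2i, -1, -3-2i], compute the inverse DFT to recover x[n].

x[n] = (1/4) Σ(k=0 to 3) X[k] · e^(2πikn/4)

Computing each x[n]:
x[0] = -1
x[1] = 0
x[2] = 2
x[3] = 2

x = [-1, 0, 2, 2]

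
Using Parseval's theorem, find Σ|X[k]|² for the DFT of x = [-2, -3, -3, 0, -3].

Parseval: Σ|x[n]|² = (1/N)Σ|X[k]|², so Σ|X[k]|² = N·Σ|x[n]|² = 5·31.0000

Σ|X[k]|² = N·Σ|x[n]|² = 5·31.0000 = 155.0000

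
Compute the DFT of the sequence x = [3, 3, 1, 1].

X[k] = Σ(n=0 to 3) x[n] · ω_4^(nk)
where ω_4 = e^(-2πi/4)

Computing each X[k]:
X[0] = 8
X[1] = 2-2i
X[2] = 0
X[3] = 2+2i

X = [8, 2-2i, 0, 2+2i]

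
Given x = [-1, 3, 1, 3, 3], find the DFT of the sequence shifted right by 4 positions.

Time shift by 4: X_shifted[k] = ω_5^(4k) · X[k]
Shifted x = [3, 1, 3, 3, -1]

DFT(x[n-4]) = [9, -1.8541-1.9021i, 4.8541-1.1756i, 4.8541+1.1756i, -1.8541+1.9021i]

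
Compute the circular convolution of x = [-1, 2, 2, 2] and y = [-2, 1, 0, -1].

(x ⊛ y)[n] = Σ(m=0 to 3) x[m] · y[(n-m) mod 4]

Computing each output sample:
(x ⊛ y)[0] = 2
(x ⊛ y)[1] = -7
(x ⊛ y)[2] = -4
(x ⊛ y)[3] = -1

x ⊛ y = [2, -7, -4, -1]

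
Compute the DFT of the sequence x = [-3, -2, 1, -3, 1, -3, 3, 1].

X[k] = Σ(n=0 to 7) x[n] · ω_8^(nk)
where ω_8 = e^(-2πi/8)

Computing each X[k]:
X[0] = -5
X[1] = -0.4645+4.1213i
X[2] = -6+3i
X[3] = -7.5355+0.1213i
X[4] = 9
X[5] = -7.5355-0.1213i
X[6] = -6-3i
X[7] = -0.4645-4.1213i

X = [-5, -0.4645+4.1213i, -6+3i, -7.5355+0.1213i, 9, -7.5355-0.1213i, -6-3i, -0.4645-4.1213i]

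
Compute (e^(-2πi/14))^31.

Since ω_14^14 = 1, powers reduce modulo 14.
31 mod 14 = 3
So ω_14^31 = ω_14^3 = e^(-2πi·3/14)

ω_14^31 = ω_14^3 = 0.2225-0.9749i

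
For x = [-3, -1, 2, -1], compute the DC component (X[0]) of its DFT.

X[0] = Σ(n=0 to 3) x[n] · ω_4^0 = Σ x[n]
= (-3) + (-1) + (2) + (-1)

X[0] = -3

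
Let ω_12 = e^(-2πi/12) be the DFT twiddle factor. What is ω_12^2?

ω_12^2 = e^(-2πi·2/12)
= cos(-2π·2/12) + i·sin(-2π·2/12)
= cos(-4π/12) + i·sin(-4π/12)

ω_12^2 = cos(-4π/12) + i·sin(-4π/12) = 0.5000-0.8660i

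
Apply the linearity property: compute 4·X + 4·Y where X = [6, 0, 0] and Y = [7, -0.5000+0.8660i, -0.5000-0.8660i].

By linearity: DFT(4x + 4y) = 4·DFT(x) + 4·DFT(y)
= 4·[6, 0, 0] + 4·[7, -0.5000+0.8660i, -0.5000-0.8660i]

Computing element-wise:
Z[0] = 4·(6) + 4·(7) = 52
Z[1] = 4·(0) + 4·(-0.5000+0.8660i) = -2.0000+3.4640i
Z[2] = 4·(0) + 4·(-0.5000-0.8660i) = -2.0000-3.4640i

DFT(4x + 4y) = 4·X + 4·Y = [52, -2.0000+3.4640i, -2.0000-3.4640i]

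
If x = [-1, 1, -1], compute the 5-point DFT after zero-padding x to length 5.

Original 3-point DFT: [-1, -1.0000-1.7321i, -1.0000+1.7321i]
Zero-padded 5-point DFT provides frequency interpolation.

DFT_5([x, 0, ...]) = [-1, 0.1180-0.3633i, -2.1180-1.5388i, -2.1180+1.5388i, 0.1180+0.3633i]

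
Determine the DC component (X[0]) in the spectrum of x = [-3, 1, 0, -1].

X[0] = Σ(n=0 to 3) x[n] · ω_4^0 = Σ x[n]
= (-3) + (1) + (0) + (-1)

X[0] = -3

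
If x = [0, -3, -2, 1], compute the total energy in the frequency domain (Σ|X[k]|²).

Parseval: Σ|x[n]|² = (1/N)Σ|X[k]|², so Σ|X[k]|² = N·Σ|x[n]|² = 4·14.0000

Σ|X[k]|² = N·Σ|x[n]|² = 4·14.0000 = 56.0000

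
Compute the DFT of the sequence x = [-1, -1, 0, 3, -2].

X[k] = Σ(n=0 to 4) x[n] · ω_5^(nk)
where ω_5 = e^(-2πi/5)

Computing each X[k]:
X[0] = -1
X[1] = -4.3541+0.8123i
X[2] = 2.3541-3.4410i
X[3] = 2.3541+3.4410i
X[4] = -4.3541-0.8123i

X = [-1, -4.3541+0.8123i, 2.3541-3.4410i, 2.3541+3.4410i, -4.3541-0.8123i]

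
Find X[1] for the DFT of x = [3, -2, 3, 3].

X[1] = Σ(n=0 to 3) x[n] · ω_4^(1n) where ω_4 = e^(-2πi/4)
= (3)·ω_4^0 + (-2)·ω_4^1 + (3)·ω_4^2 + (3)·ω_4^3

X[1] = 5i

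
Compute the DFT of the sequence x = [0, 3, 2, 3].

X[k] = Σ(n=0 to 3) x[n] · ω_4^(nk)
where ω_4 = e^(-2πi/4)

Computing each X[k]:
X[0] = 8
X[1] = -2
X[2] = -4
X[3] = -2

X = [8, -2, -4, -2]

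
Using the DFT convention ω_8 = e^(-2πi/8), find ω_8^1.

ω_8^1 = e^(-2πi·1/8)
= cos(-2π·1/8) + i·sin(-2π·1/8)
= cos(-2π/8) + i·sin(-2π/8)

ω_8^1 = cos(-2π/8) + i·sin(-2π/8) = 0.7071-0.7071i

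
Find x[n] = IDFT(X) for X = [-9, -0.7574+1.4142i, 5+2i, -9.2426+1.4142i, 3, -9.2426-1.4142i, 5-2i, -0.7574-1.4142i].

x[n] = (1/8) Σ(k=0 to 7) X[k] · e^(2πikn/8)

Computing each x[n]:
x[0] = -2
x[1] = -1
x[2] = -2
x[3] = -3
x[4] = 3
x[5] = -3
x[6] = -2
x[7] = 1

x = [-2, -1, -2, -3, 3, -3, -2, 1]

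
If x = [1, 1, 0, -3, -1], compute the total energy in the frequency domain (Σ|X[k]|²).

Parseval: Σ|x[n]|² = (1/N)Σ|X[k]|², so Σ|X[k]|² = N·Σ|x[n]|² = 5·12.0000

Σ|X[k]|² = N·Σ|x[n]|² = 5·12.0000 = 60.0000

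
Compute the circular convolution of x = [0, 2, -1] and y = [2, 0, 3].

(x ⊛ y)[n] = Σ(m=0 to 2) x[m] · y[(n-m) mod 3]

Computing each output sample:
(x ⊛ y)[0] = 6
(x ⊛ y)[1] = 1
(x ⊛ y)[2] = -2

x ⊛ y = [6, 1, -2]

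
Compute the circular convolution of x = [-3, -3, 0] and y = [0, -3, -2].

(x ⊛ y)[n] = Σ(m=0 to 2) x[m] · y[(n-m) mod 3]

Computing each output sample:
(x ⊛ y)[0] = 6
(x ⊛ y)[1] = 9
(x ⊛ y)[2] = 15

x ⊛ y = [6, 9, 15]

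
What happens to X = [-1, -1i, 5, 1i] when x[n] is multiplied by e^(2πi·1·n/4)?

Modulation property: DFT(ω_4^(-1n)·x[n]) = X[(k-1) mod 4], so circularly shift X by 1 positions.

X[k-1] = [1i, -1, -1i, 5]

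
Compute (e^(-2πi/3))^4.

Since ω_3^3 = 1, powers reduce modulo 3.
4 mod 3 = 1
So ω_3^4 = ω_3^1 = e^(-2πi·1/3)

ω_3^4 = ω_3^1 = -0.5000-0.8660i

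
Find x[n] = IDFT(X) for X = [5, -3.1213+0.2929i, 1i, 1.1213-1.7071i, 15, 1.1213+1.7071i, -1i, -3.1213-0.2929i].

x[n] = (1/8) Σ(k=0 to 7) X[k] · e^(2πikn/8)

Computing each x[n]:
x[0] = 2
x[1] = -2
x[2] = 2
x[3] = 0
x[4] = 3
x[5] = -1
x[6] = 3
x[7] = -2

x = [2, -2, 2, 0, 3, -1, 3, -2]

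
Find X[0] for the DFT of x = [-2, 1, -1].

X[0] = Σ(n=0 to 2) x[n] · ω_3^0 = Σ x[n]
= (-2) + (1) + (-1)

X[0] = -2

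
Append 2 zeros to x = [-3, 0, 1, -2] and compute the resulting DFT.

Original 4-point DFT: [-4, -4-2i, 0, -4+2i]
Zero-padded 6-point DFT provides frequency interpolation.

DFT_6([x, 0, ...]) = [-4, -1.5000-0.8660i, -5.5000+0.8660i, 0, -5.5000-0.8660i, -1.5000+0.8660i]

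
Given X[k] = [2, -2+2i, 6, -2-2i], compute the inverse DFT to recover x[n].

x[n] = (1/4) Σ(k=0 to 3) X[k] · e^(2πikn/4)

Computing each x[n]:
x[0] = 1
x[1] = -2
x[2] = 3
x[3] = 0

x = [1, -2, 3, 0]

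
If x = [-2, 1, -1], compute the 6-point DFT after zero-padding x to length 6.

Original 3-point DFT: [-2, -2.0000-1.7321i, -2.0000+1.7321i]
Zero-padded 6-point DFT provides frequency interpolation.

DFT_6([x, 0, ...]) = [-2, -1, -2.0000-1.7321i, -4, -2.0000+1.7321i, -1]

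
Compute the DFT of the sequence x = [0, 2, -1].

X[k] = Σ(n=0 to 2) x[n] · ω_3^(nk)
where ω_3 = e^(-2πi/3)

Computing each X[k]:
X[0] = 1
X[1] = -0.5000-2.5981i
X[2] = -0.5000+2.5981i

X = [1, -0.5000-2.5981i, -0.5000+2.5981i]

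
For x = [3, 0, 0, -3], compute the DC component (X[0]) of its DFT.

X[0] = Σ(n=0 to 3) x[n] · ω_4^0 = Σ x[n]
= (3) + (0) + (0) + (-3)

X[0] = 0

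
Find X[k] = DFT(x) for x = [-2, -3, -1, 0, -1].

X[k] = Σ(n=0 to 4) x[n] · ω_5^(nk)
where ω_5 = e^(-2πi/5)

Computing each X[k]:
X[0] = -7
X[1] = -2.4271+2.4899i
X[2] = 0.9271+0.2245i
X[3] = 0.9271-0.2245i
X[4] = -2.4271-2.4899i

X = [-7, -2.4271+2.4899i, 0.9271+0.2245i, 0.9271-0.2245i, -2.4271-2.4899i]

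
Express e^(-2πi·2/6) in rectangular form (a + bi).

ω_6^2 = e^(-2πi·2/6)
= cos(-2π·2/6) + i·sin(-2π·2/6)
= cos(-4π/6) + i·sin(-4π/6)

ω_6^2 = cos(-4π/6) + i·sin(-4π/6) = -0.5000-0.8660i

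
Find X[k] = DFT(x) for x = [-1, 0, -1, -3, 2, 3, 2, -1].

X[k] = Σ(n=0 to 7) x[n] · ω_8^(nk)
where ω_8 = e^(-2πi/8)

Computing each X[k]:
X[0] = 1
X[1] = -3.7071+6.5355i
X[2] = -7i
X[3] = -2.2929+0.5355i
X[4] = 3
X[5] = -2.2929-0.5355i
X[6] = 7i
X[7] = -3.7071-6.5355i

X = [1, -3.7071+6.5355i, -7i, -2.2929+0.5355i, 3, -2.2929-0.5355i, 7i, -3.7071-6.5355i]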